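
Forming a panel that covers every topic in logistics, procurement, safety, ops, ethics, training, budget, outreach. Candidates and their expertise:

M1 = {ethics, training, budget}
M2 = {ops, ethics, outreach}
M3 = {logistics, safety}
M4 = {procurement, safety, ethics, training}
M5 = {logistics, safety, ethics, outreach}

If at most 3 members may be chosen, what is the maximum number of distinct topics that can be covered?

7

Choosing M1, M2, M3 covers {logistics, safety, ops, ethics, training, budget, outreach} — 7 topics.
No choice of 3 members does better; here procurement is left uncovered.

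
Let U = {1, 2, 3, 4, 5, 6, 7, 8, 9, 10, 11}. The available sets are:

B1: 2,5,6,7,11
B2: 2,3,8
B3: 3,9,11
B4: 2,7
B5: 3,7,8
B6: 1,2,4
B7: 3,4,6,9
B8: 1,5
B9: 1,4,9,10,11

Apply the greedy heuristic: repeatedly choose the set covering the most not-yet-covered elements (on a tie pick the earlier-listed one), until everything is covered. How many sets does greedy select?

Pick 1: B1 covers 5 new elements (2, 5, 6, 7, 11).
Pick 2: B9 covers 4 new elements (1, 4, 9, 10).
Pick 3: B2 covers 2 new elements (3, 8).
Greedy uses 3 sets.

3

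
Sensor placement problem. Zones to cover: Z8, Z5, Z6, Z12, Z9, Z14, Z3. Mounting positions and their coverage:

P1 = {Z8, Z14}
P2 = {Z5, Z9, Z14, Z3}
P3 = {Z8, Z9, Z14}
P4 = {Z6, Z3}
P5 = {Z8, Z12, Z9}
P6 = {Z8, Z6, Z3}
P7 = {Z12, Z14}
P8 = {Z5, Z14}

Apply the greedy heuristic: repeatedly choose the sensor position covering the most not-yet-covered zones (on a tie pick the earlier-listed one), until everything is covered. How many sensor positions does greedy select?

3

Pick 1: P2 covers 4 new zones (Z5, Z9, Z14, Z3).
Pick 2: P5 covers 2 new zones (Z8, Z12).
Pick 3: P4 covers 1 new zones (Z6).
Greedy uses 3 sensor positions.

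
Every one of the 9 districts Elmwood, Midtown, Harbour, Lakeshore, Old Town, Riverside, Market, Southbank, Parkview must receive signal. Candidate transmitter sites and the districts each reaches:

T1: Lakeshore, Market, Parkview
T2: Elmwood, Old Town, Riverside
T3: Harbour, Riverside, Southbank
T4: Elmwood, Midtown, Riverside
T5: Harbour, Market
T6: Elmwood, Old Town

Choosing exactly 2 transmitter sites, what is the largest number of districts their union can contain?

Choosing T1, T2 covers {Elmwood, Lakeshore, Old Town, Riverside, Market, Parkview} — 6 districts.
No choice of 2 transmitter sites does better; here Midtown, Harbour, Southbank are left uncovered.

6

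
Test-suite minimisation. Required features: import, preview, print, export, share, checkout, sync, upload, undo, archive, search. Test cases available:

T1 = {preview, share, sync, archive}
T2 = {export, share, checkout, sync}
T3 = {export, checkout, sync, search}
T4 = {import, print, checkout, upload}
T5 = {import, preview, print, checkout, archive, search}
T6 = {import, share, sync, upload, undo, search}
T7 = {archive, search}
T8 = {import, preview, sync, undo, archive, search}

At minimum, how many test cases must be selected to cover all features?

3

T2, T4, T8 together cover {import, preview, print, export, share, checkout, sync, upload, undo, archive, search} — every feature.
No 2 of the 8 test cases cover everything (all 28 pairs fall short), so 3 is minimum.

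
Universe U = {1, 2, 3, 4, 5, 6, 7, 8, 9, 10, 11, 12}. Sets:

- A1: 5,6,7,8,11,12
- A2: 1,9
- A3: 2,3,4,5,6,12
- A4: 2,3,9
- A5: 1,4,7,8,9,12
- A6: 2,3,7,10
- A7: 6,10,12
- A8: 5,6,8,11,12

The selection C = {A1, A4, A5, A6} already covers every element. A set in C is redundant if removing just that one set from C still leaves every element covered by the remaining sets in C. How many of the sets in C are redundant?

1

Drop A1: 5, 6, 11 uncovered — not redundant.
Drop A4: the rest still cover every element — redundant.
Drop A5: 1, 4 uncovered — not redundant.
Drop A6: 10 uncovered — not redundant.
1 redundant: A4.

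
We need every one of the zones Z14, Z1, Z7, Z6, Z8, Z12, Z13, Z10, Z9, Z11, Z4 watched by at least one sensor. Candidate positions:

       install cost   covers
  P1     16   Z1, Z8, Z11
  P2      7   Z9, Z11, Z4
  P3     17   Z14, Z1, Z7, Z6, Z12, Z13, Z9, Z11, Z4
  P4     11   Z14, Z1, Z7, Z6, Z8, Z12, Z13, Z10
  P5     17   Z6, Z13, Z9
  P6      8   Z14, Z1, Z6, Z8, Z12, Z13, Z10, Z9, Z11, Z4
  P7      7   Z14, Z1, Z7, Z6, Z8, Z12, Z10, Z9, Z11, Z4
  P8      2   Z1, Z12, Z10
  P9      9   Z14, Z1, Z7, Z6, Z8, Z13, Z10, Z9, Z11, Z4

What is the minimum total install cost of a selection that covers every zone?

11

P8, P9 cover every zone at install cost 2 + 9 = 11.
Any cover uses at least 2 sensor positions; among all covering selections none totals below 11.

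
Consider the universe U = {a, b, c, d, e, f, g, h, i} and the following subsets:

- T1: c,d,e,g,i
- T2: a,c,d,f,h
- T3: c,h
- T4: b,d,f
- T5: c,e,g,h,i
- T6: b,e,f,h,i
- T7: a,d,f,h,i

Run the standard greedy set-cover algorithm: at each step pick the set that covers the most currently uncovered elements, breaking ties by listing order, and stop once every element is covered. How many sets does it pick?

3

Pick 1: T1 covers 5 new elements (c, d, e, g, i).
Pick 2: T2 covers 3 new elements (a, f, h).
Pick 3: T4 covers 1 new elements (b).
Greedy uses 3 sets.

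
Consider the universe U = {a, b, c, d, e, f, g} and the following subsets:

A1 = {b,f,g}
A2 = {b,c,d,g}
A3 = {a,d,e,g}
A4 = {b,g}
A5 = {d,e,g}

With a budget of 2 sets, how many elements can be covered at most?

6

Choosing A1, A3 covers {a, b, d, e, f, g} — 6 elements.
No choice of 2 sets does better; here c is left uncovered.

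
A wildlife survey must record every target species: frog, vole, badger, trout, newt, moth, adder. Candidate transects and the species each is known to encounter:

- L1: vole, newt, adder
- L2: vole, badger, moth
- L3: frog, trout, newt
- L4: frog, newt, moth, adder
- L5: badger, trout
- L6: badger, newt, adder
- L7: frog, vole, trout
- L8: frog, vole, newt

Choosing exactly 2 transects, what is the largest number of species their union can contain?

Choosing L2, L3 covers {frog, vole, badger, trout, newt, moth} — 6 species.
No choice of 2 transects does better; here adder is left uncovered.

6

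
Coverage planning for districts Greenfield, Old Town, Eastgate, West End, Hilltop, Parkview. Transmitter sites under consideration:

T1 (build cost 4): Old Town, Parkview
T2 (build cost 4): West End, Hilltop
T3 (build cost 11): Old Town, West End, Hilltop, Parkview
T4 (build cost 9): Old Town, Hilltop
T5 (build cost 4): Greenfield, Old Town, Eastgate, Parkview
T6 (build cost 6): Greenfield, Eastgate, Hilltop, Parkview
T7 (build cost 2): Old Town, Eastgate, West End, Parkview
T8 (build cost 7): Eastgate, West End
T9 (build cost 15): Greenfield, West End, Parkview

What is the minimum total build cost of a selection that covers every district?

8

T2, T5 cover every district at build cost 4 + 4 = 8.
Any cover uses at least 2 transmitter sites; among all covering selections none totals below 8.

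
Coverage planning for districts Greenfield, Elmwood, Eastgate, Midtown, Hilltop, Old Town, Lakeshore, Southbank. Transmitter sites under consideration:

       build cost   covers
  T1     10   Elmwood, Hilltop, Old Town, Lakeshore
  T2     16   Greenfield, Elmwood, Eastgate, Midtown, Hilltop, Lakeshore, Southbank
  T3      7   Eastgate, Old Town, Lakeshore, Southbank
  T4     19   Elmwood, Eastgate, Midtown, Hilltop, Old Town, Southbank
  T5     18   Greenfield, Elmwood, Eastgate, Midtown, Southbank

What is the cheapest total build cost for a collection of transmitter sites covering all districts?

23

T2, T3 cover every district at build cost 16 + 7 = 23.
Any cover uses at least 2 transmitter sites; among all covering selections none totals below 23.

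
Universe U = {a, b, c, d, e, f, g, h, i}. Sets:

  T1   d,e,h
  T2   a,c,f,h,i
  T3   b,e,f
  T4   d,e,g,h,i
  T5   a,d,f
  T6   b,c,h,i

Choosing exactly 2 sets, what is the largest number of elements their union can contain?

Choosing T2, T4 covers {a, c, d, e, f, g, h, i} — 8 elements.
No choice of 2 sets does better; here b is left uncovered.

8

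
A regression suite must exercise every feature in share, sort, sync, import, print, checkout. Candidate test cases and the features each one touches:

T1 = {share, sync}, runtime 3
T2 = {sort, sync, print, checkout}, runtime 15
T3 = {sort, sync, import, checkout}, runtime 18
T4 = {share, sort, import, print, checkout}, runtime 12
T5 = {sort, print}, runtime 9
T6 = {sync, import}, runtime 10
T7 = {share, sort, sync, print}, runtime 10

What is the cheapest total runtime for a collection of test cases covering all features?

T1, T4 cover every feature at runtime 3 + 12 = 15.
Any cover uses at least 2 test cases; among all covering selections none totals below 15.

15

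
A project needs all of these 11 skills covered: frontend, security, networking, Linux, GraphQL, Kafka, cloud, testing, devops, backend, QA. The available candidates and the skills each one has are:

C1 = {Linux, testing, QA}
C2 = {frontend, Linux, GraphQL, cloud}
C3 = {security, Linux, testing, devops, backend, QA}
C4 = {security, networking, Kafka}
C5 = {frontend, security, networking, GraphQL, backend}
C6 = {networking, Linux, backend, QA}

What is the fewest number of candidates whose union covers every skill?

3

C2, C3, C4 together cover {frontend, security, networking, Linux, GraphQL, Kafka, cloud, testing, devops, backend, QA} — every skill.
No 2 of the 6 candidates cover everything (all 15 pairs fall short), so 3 is minimum.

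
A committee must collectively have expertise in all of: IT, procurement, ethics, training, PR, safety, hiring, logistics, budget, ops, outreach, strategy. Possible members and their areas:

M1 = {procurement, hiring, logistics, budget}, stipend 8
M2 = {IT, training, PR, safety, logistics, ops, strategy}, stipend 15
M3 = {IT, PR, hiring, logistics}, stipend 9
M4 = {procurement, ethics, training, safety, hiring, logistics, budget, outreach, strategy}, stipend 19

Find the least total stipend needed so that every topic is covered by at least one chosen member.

M2, M4 cover every topic at stipend 15 + 19 = 34.
Any cover uses at least 2 members; among all covering selections none totals below 34.
Greedy by coverage-per-stipend would pick M1, M2, M4 for 42 — worse than the optimum 34.

34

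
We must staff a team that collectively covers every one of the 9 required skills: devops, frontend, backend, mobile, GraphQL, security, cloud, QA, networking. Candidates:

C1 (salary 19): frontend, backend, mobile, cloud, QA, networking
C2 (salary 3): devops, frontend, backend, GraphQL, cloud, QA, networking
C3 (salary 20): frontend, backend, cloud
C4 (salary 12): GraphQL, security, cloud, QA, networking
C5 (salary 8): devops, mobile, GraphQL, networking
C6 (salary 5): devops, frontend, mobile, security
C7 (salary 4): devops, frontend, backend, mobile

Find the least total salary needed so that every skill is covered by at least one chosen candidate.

C2, C6 cover every skill at salary 3 + 5 = 8.
Any cover uses at least 2 candidates; among all covering selections none totals below 8.

8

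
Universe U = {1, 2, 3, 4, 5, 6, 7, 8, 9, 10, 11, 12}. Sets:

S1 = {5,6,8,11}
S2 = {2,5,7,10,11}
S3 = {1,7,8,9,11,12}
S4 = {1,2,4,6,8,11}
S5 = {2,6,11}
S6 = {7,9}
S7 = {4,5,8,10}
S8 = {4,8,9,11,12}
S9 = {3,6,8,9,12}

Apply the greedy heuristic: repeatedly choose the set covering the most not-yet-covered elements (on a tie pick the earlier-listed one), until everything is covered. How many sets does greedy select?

Pick 1: S3 covers 6 new elements (1, 7, 8, 9, 11, 12).
Pick 2: S2 covers 3 new elements (2, 5, 10).
Pick 3: S4 covers 2 new elements (4, 6).
Pick 4: S9 covers 1 new elements (3).
Greedy uses 4 sets. (The true minimum is 3.)

4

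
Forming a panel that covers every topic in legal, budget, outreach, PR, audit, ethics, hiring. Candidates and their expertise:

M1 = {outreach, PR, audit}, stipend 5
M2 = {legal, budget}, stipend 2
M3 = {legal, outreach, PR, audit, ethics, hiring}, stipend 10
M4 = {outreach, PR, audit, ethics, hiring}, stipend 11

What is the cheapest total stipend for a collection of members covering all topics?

M2, M3 cover every topic at stipend 2 + 10 = 12.
Any cover uses at least 2 members; among all covering selections none totals below 12.

12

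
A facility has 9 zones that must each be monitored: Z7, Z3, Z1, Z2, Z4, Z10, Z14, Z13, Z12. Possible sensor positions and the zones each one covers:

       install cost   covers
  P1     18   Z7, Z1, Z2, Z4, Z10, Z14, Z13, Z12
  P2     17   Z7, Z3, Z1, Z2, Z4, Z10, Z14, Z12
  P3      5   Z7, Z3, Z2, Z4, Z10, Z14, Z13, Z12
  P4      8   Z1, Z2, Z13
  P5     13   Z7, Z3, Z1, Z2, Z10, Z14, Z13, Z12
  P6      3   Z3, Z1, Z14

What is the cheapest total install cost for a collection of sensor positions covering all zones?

8

P3, P6 cover every zone at install cost 5 + 3 = 8.
Any cover uses at least 2 sensor positions; among all covering selections none totals below 8.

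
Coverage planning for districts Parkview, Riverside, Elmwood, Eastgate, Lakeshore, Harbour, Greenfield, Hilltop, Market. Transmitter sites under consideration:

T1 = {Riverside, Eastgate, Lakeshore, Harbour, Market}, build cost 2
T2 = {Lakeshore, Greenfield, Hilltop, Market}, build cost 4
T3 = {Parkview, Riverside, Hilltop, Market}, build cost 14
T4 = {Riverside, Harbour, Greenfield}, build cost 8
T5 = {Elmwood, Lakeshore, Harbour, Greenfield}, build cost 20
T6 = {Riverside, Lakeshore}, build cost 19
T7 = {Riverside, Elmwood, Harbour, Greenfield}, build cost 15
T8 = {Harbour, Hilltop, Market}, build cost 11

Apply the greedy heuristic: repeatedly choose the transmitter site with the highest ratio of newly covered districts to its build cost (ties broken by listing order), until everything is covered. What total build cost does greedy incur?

Pick 1: T1 adds 5 new (Riverside, Eastgate, Lakeshore, Harbour, Market) at build cost 2 (ratio 5/2).
Pick 2: T2 adds 2 new (Greenfield, Hilltop) at build cost 4 (ratio 2/4).
Pick 3: T3 adds 1 new (Parkview) at build cost 14 (ratio 1/14).
Pick 4: T7 adds 1 new (Elmwood) at build cost 15 (ratio 1/15).
Greedy total build cost: 2 + 4 + 14 + 15 = 35. (The true optimum is 31, so greedy overshoots here.)

35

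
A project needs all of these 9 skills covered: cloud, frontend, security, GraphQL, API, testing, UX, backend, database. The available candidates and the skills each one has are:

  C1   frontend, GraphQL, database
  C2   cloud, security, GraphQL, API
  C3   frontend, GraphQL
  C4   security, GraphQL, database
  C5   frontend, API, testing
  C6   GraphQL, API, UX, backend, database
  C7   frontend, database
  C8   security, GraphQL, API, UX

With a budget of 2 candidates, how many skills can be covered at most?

7

Choosing C2, C6 covers {cloud, security, GraphQL, API, UX, backend, database} — 7 skills.
No choice of 2 candidates does better; here frontend, testing are left uncovered.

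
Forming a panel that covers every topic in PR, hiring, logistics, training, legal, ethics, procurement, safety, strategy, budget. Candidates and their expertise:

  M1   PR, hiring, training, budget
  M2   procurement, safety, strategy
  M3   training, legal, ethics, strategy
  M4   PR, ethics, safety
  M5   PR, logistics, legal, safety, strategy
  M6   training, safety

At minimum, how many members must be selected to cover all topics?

4

M1, M2, M3, M5 together cover {PR, hiring, logistics, training, legal, ethics, procurement, safety, strategy, budget} — every topic.
No 3 of the 6 members cover everything (all 20 triples fall short), so 4 is minimum.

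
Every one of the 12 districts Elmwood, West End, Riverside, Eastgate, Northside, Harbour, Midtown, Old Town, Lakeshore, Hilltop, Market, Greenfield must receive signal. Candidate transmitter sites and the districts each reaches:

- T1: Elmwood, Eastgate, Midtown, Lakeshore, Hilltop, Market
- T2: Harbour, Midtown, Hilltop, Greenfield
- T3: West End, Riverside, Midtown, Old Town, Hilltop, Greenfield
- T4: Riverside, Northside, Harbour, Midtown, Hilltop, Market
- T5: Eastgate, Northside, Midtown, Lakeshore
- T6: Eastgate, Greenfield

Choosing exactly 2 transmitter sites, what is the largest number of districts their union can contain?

Choosing T1, T3 covers {Elmwood, West End, Riverside, Eastgate, Midtown, Old Town, Lakeshore, Hilltop, Market, Greenfield} — 10 districts.
No choice of 2 transmitter sites does better; here Northside, Harbour are left uncovered.

10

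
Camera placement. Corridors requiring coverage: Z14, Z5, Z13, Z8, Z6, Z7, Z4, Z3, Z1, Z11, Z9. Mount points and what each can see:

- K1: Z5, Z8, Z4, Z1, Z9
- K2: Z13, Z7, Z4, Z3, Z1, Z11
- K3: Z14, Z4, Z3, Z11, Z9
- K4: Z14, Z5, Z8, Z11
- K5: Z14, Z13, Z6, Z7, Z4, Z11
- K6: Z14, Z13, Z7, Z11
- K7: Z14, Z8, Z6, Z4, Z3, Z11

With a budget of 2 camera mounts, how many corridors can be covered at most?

Choosing K1, K5 covers {Z14, Z5, Z13, Z8, Z6, Z7, Z4, Z1, Z11, Z9} — 10 corridors.
No choice of 2 camera mounts does better; here Z3 is left uncovered.

10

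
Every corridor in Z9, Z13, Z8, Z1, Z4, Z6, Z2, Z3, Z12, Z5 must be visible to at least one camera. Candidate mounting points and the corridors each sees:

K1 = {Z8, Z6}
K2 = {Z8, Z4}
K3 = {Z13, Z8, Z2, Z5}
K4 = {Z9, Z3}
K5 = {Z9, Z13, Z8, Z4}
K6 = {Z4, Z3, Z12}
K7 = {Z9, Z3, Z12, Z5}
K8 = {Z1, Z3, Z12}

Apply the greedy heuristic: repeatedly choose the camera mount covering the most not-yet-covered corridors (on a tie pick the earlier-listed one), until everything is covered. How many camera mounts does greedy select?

5

Pick 1: K3 covers 4 new corridors (Z13, Z8, Z2, Z5).
Pick 2: K6 covers 3 new corridors (Z4, Z3, Z12).
Pick 3: K1 covers 1 new corridors (Z6).
Pick 4: K4 covers 1 new corridors (Z9).
Pick 5: K8 covers 1 new corridors (Z1).
Greedy uses 5 camera mounts. (The true minimum is 4.)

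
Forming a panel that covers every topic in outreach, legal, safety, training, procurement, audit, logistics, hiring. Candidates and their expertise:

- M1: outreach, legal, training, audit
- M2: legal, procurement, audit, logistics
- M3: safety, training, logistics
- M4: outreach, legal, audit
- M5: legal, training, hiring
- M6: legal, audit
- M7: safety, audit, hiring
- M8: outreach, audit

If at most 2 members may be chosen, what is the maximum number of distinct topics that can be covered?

Choosing M1, M2 covers {outreach, legal, training, procurement, audit, logistics} — 6 topics.
No choice of 2 members does better; here safety, hiring are left uncovered.

6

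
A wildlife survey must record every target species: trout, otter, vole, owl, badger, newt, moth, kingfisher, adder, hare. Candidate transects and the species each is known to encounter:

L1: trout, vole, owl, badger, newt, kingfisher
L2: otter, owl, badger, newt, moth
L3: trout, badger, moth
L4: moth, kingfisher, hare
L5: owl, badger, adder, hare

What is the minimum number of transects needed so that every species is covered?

L1, L2, L5 together cover {trout, otter, vole, owl, badger, newt, moth, kingfisher, adder, hare} — every species.
No 2 of the 5 transects cover everything (all 10 pairs fall short), so 3 is minimum.

3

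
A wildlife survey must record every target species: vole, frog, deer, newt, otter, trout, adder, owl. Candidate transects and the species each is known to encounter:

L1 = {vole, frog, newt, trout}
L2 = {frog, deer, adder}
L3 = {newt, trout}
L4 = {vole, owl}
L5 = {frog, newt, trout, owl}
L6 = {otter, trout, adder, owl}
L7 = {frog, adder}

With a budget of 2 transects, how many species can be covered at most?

Choosing L1, L6 covers {vole, frog, newt, otter, trout, adder, owl} — 7 species.
No choice of 2 transects does better; here deer is left uncovered.

7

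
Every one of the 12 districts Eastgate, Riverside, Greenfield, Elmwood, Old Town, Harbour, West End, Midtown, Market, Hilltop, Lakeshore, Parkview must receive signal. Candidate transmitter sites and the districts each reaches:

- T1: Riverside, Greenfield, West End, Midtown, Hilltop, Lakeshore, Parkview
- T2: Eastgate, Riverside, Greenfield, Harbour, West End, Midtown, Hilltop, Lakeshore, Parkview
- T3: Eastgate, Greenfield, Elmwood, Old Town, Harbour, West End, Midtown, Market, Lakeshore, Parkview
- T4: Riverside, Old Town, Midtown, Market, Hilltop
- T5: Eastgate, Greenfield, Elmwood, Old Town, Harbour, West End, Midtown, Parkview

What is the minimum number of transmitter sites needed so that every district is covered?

T1, T3 together cover {Eastgate, Riverside, Greenfield, Elmwood, Old Town, Harbour, West End, Midtown, Market, Hilltop, Lakeshore, Parkview} — every district.
No single transmitter site contains all 12 districts, so 2 is optimal.

2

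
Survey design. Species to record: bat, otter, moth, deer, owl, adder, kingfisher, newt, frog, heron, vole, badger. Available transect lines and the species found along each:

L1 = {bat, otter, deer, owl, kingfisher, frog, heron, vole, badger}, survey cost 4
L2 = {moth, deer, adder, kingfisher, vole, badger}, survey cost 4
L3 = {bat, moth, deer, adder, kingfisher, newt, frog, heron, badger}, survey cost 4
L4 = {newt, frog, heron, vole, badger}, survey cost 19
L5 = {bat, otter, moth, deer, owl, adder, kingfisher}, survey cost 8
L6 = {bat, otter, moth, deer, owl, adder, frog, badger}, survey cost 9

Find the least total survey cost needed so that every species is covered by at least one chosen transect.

L1, L3 cover every species at survey cost 4 + 4 = 8.
Any cover uses at least 2 transects; among all covering selections none totals below 8.

8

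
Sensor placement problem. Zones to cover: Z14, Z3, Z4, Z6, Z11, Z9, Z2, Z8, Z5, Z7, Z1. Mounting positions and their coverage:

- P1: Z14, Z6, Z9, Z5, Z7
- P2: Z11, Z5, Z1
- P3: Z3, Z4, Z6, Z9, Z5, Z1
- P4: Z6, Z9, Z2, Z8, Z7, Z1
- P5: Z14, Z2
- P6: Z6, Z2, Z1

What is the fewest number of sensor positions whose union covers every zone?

P1, P2, P3, P4 together cover {Z14, Z3, Z4, Z6, Z11, Z9, Z2, Z8, Z5, Z7, Z1} — every zone.
No 3 of the 6 sensor positions cover everything (all 20 triples fall short), so 4 is minimum.

4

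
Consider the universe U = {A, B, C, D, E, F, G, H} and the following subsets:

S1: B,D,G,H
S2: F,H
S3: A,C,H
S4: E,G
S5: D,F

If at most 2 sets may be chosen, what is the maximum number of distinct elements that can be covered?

Choosing S1, S3 covers {A, B, C, D, G, H} — 6 elements.
No choice of 2 sets does better; here E, F are left uncovered.

6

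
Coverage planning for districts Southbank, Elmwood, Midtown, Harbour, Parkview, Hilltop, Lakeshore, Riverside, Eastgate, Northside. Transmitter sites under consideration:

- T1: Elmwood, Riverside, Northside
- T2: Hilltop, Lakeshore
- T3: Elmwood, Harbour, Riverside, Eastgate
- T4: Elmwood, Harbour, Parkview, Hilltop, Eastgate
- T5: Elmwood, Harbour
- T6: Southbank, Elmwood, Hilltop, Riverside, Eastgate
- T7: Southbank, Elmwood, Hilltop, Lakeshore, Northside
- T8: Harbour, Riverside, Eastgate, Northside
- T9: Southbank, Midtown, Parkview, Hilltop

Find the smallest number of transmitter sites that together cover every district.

3

T3, T7, T9 together cover {Southbank, Elmwood, Midtown, Harbour, Parkview, Hilltop, Lakeshore, Riverside, Eastgate, Northside} — every district.
No 2 of the 9 transmitter sites cover everything (all 36 pairs fall short), so 3 is minimum.
Greedy (largest uncovered first) would take T4, T7, T1, T9 — 4 transmitter sites — but 3 suffice.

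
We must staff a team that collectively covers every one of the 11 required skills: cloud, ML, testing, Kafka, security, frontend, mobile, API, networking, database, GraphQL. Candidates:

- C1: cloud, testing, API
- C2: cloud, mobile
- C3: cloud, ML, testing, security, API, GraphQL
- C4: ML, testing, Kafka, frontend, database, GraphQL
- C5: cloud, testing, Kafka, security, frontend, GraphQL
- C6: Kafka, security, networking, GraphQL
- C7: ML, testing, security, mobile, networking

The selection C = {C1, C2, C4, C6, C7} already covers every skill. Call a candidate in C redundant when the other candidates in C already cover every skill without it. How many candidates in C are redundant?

3

Drop C1: API uncovered — not redundant.
Drop C2: the rest still cover every skill — redundant.
Drop C4: frontend, database uncovered — not redundant.
Drop C6: the rest still cover every skill — redundant.
Drop C7: the rest still cover every skill — redundant.
3 redundant: C2, C6, C7.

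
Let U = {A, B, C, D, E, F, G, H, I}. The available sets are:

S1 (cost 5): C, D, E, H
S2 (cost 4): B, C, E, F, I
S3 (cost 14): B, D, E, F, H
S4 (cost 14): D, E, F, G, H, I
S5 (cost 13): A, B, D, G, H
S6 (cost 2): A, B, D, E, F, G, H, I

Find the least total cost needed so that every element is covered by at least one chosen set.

6

S2, S6 cover every element at cost 4 + 2 = 6.
Any cover uses at least 2 sets; among all covering selections none totals below 6.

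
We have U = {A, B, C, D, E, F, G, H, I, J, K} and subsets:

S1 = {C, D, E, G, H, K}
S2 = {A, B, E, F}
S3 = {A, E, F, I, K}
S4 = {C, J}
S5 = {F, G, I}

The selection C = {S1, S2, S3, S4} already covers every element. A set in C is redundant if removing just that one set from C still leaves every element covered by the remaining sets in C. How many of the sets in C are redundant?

Drop S1: D, G, H uncovered — not redundant.
Drop S2: B uncovered — not redundant.
Drop S3: I uncovered — not redundant.
Drop S4: J uncovered — not redundant.
None of the sets in C is redundant.

0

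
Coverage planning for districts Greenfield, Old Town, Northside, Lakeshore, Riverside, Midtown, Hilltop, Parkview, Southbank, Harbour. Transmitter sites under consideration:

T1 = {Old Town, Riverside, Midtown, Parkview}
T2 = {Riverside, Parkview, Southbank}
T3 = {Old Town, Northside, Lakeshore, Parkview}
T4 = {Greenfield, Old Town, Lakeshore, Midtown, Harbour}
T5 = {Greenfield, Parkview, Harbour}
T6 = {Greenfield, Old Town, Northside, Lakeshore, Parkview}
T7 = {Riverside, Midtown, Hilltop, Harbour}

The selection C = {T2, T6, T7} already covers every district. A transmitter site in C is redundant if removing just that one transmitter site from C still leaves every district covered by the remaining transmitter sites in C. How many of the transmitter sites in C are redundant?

0

Drop T2: Southbank uncovered — not redundant.
Drop T6: Greenfield, Old Town, Northside, Lakeshore uncovered — not redundant.
Drop T7: Midtown, Hilltop, Harbour uncovered — not redundant.
None of the transmitter sites in C is redundant.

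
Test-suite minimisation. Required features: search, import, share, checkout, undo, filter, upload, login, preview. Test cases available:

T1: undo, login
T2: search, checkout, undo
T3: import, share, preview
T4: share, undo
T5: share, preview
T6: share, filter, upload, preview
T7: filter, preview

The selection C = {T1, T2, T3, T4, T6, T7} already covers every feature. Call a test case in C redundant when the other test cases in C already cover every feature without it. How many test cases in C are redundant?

2

Drop T1: login uncovered — not redundant.
Drop T2: search, checkout uncovered — not redundant.
Drop T3: import uncovered — not redundant.
Drop T4: the rest still cover every feature — redundant.
Drop T6: upload uncovered — not redundant.
Drop T7: the rest still cover every feature — redundant.
2 redundant: T4, T7.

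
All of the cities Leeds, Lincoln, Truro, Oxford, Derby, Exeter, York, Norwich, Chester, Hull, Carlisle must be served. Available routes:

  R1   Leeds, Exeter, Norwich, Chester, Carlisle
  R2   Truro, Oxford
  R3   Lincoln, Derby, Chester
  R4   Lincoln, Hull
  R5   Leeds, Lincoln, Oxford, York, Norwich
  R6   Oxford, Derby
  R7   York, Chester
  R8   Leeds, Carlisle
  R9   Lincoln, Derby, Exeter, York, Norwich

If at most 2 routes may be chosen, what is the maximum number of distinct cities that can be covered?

Choosing R1, R5 covers {Leeds, Lincoln, Oxford, Exeter, York, Norwich, Chester, Carlisle} — 8 cities.
No choice of 2 routes does better; here Truro, Derby, Hull are left uncovered.

8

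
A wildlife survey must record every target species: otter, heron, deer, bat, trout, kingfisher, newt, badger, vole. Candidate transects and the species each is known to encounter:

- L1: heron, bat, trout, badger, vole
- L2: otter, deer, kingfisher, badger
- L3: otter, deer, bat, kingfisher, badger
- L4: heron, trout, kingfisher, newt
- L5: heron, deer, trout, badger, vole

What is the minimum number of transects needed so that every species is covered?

L1, L2, L4 together cover {otter, heron, deer, bat, trout, kingfisher, newt, badger, vole} — every species.
No 2 of the 5 transects cover everything (all 10 pairs fall short), so 3 is minimum.

3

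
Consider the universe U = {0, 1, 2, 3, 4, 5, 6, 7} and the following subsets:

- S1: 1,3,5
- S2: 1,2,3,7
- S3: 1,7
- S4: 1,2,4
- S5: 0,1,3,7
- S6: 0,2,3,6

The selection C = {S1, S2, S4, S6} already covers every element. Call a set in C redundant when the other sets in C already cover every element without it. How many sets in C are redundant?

Drop S1: 5 uncovered — not redundant.
Drop S2: 7 uncovered — not redundant.
Drop S4: 4 uncovered — not redundant.
Drop S6: 0, 6 uncovered — not redundant.
None of the sets in C is redundant.

0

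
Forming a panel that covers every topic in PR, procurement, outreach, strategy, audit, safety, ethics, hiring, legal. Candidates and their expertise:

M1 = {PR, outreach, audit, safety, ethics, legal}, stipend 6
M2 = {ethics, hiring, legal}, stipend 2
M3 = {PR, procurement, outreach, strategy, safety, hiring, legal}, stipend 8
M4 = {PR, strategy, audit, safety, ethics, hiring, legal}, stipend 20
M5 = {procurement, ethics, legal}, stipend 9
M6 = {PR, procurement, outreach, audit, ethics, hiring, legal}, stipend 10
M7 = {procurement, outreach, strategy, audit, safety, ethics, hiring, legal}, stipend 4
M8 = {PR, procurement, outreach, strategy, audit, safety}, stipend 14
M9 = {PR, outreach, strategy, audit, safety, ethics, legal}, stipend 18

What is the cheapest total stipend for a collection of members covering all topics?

10

M1, M7 cover every topic at stipend 6 + 4 = 10.
Any cover uses at least 2 members; among all covering selections none totals below 10.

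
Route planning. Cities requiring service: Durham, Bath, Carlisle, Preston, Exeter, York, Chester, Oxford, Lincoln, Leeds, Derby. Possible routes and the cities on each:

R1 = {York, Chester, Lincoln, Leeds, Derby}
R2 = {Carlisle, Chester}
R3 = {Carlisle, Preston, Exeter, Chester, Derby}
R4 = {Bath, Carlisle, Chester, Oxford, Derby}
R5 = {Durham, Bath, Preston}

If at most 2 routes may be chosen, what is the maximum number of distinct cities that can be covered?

8

Choosing R1, R3 covers {Carlisle, Preston, Exeter, York, Chester, Lincoln, Leeds, Derby} — 8 cities.
No choice of 2 routes does better; here Durham, Bath, Oxford are left uncovered.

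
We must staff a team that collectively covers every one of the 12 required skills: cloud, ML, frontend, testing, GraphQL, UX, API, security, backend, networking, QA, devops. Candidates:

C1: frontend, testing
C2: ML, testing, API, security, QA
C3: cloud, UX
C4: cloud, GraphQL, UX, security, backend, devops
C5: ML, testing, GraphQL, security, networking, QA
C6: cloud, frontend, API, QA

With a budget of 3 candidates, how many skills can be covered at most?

12

Choosing C4, C5, C6 covers {cloud, ML, frontend, testing, GraphQL, UX, API, security, backend, networking, QA, devops} — 12 skills.
That is all 12 skills.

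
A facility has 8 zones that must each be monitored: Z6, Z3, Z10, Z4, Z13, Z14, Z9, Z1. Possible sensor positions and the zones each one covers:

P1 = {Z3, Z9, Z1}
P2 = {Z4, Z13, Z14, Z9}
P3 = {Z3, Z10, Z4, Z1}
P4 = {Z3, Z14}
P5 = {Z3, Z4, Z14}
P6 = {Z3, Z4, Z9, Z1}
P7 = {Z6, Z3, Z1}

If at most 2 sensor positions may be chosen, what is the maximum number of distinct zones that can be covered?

Choosing P2, P3 covers {Z3, Z10, Z4, Z13, Z14, Z9, Z1} — 7 zones.
No choice of 2 sensor positions does better; here Z6 is left uncovered.

7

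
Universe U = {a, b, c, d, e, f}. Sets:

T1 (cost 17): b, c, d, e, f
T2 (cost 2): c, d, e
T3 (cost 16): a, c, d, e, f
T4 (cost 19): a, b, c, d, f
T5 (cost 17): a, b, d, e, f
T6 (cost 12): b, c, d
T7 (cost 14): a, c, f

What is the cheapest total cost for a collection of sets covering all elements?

19

T2, T5 cover every element at cost 2 + 17 = 19.
Any cover uses at least 2 sets; among all covering selections none totals below 19.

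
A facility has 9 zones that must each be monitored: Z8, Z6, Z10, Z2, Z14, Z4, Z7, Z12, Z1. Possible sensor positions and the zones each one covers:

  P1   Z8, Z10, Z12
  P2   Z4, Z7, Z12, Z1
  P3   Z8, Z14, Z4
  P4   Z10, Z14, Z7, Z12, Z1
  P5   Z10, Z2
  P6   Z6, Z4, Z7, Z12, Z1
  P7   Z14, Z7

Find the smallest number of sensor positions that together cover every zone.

3

P3, P5, P6 together cover {Z8, Z6, Z10, Z2, Z14, Z4, Z7, Z12, Z1} — every zone.
No 2 of the 7 sensor positions cover everything (all 21 pairs fall short), so 3 is minimum.
Greedy (largest uncovered first) would take P4, P3, P5, P6 — 4 sensor positions — but 3 suffice.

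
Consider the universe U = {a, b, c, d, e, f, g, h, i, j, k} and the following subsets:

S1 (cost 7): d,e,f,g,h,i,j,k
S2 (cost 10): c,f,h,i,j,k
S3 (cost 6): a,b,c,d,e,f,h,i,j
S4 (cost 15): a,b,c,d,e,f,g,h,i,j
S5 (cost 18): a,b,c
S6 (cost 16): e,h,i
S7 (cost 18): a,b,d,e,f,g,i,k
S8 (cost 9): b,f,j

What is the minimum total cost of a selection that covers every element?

S1, S3 cover every element at cost 7 + 6 = 13.
Any cover uses at least 2 sets; among all covering selections none totals below 13.

13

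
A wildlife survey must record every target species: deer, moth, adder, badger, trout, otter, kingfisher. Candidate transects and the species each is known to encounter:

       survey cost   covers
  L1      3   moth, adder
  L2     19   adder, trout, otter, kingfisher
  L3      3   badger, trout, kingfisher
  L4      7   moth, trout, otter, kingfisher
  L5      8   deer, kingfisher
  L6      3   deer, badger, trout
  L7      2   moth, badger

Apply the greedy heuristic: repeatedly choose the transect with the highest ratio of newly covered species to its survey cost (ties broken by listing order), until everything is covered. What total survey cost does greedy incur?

16

Pick 1: L3 adds 3 new (badger, trout, kingfisher) at survey cost 3 (ratio 3/3).
Pick 2: L1 adds 2 new (moth, adder) at survey cost 3 (ratio 2/3).
Pick 3: L6 adds 1 new (deer) at survey cost 3 (ratio 1/3).
Pick 4: L4 adds 1 new (otter) at survey cost 7 (ratio 1/7).
Greedy total survey cost: 3 + 3 + 3 + 7 = 16. (The true optimum is 13, so greedy overshoots here.)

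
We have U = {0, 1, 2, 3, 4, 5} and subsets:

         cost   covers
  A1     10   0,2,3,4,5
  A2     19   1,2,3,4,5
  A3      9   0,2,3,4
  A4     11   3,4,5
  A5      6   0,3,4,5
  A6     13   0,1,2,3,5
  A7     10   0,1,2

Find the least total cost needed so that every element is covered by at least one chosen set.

A5, A7 cover every element at cost 6 + 10 = 16.
Any cover uses at least 2 sets; among all covering selections none totals below 16.

16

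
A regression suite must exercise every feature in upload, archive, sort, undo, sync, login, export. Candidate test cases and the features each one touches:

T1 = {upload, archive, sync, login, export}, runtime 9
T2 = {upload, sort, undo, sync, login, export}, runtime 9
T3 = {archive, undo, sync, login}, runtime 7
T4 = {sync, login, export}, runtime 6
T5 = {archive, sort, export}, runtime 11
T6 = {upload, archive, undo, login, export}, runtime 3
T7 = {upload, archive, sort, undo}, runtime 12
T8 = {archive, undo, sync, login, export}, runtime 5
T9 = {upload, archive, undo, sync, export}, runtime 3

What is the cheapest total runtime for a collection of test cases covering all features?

T2, T6 cover every feature at runtime 9 + 3 = 12.
Any cover uses at least 2 test cases; among all covering selections none totals below 12.

12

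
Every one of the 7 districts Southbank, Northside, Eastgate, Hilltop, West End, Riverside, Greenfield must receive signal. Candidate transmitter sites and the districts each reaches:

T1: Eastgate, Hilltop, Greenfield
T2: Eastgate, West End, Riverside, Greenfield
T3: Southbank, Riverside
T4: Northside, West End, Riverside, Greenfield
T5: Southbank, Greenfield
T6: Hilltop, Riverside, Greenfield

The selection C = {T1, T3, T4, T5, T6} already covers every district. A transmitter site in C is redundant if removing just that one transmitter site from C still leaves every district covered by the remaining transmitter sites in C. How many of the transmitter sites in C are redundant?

Drop T1: Eastgate uncovered — not redundant.
Drop T3: the rest still cover every district — redundant.
Drop T4: Northside, West End uncovered — not redundant.
Drop T5: the rest still cover every district — redundant.
Drop T6: the rest still cover every district — redundant.
3 redundant: T3, T5, T6.

3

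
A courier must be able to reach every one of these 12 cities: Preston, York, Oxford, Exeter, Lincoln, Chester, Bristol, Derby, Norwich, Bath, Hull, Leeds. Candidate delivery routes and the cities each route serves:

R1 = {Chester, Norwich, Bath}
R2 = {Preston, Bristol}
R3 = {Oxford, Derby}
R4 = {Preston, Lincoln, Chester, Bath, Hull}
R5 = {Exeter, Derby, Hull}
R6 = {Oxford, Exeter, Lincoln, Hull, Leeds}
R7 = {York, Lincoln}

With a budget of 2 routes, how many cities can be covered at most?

Choosing R1, R6 covers {Oxford, Exeter, Lincoln, Chester, Norwich, Bath, Hull, Leeds} — 8 cities.
No choice of 2 routes does better; here Preston, York, Bristol, Derby are left uncovered.

8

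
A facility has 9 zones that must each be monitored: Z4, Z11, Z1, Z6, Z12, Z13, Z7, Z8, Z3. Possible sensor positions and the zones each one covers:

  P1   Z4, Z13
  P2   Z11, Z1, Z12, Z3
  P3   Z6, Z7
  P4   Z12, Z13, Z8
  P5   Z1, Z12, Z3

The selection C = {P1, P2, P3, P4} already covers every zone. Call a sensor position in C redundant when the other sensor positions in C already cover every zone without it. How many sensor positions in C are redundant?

0

Drop P1: Z4 uncovered — not redundant.
Drop P2: Z11, Z1, Z3 uncovered — not redundant.
Drop P3: Z6, Z7 uncovered — not redundant.
Drop P4: Z8 uncovered — not redundant.
None of the sensor positions in C is redundant.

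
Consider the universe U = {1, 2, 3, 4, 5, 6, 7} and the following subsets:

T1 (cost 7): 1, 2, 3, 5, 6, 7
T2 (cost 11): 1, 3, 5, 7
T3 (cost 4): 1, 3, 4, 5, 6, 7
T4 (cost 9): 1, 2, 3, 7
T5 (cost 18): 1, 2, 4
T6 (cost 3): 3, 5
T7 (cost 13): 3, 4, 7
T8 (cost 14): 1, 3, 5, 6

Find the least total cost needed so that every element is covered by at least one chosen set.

T1, T3 cover every element at cost 7 + 4 = 11.
Any cover uses at least 2 sets; among all covering selections none totals below 11.

11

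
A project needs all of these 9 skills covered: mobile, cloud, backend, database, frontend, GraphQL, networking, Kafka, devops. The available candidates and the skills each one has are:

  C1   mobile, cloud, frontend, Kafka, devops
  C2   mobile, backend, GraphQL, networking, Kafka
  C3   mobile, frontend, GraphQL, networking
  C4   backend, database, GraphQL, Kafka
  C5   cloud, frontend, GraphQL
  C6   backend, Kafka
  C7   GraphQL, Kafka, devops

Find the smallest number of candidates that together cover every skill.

C1, C2, C4 together cover {mobile, cloud, backend, database, frontend, GraphQL, networking, Kafka, devops} — every skill.
No 2 of the 7 candidates cover everything (all 21 pairs fall short), so 3 is minimum.

3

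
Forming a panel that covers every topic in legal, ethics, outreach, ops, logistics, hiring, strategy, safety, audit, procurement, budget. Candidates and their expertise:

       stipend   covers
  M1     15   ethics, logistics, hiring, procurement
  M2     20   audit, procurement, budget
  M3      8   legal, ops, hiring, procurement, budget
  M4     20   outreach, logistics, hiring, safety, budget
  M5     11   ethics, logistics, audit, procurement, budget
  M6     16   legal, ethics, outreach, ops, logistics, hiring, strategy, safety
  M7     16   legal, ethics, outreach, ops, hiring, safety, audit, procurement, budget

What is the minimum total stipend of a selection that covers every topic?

27

M5, M6 cover every topic at stipend 11 + 16 = 27.
Any cover uses at least 2 members; among all covering selections none totals below 27.
Greedy by coverage-per-stipend would pick M3, M6, M5 for 35 — worse than the optimum 27.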